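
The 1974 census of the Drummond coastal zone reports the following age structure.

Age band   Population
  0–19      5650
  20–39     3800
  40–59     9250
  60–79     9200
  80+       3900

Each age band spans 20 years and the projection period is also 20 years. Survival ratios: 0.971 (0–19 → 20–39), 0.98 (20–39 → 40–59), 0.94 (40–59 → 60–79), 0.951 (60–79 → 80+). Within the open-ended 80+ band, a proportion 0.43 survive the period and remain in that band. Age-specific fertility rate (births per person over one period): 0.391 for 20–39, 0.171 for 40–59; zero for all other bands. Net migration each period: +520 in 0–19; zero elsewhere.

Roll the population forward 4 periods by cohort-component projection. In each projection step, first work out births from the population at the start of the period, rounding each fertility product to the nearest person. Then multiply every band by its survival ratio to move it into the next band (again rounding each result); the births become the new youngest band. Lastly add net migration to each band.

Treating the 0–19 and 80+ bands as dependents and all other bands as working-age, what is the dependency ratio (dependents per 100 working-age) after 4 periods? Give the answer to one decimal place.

120.7

After projecting period 1:
Births: 3800 × 0.391 = 1486  |  9250 × 0.171 = 1582 — total 3068
20–39: 5650 × 0.971 = 5486
40–59: 3800 × 0.98 = 3724
60–79: 9250 × 0.94 = 8695
80+: 9200 × 0.951 + 3900 × 0.43 = 8749 + 1677 = 10426
Net migration: 0–19 + 520 → 3588
End of period: [3588, 5486, 3724, 8695, 10426]
After projecting period 2:
Births: 5486 × 0.391 = 2145  |  3724 × 0.171 = 637 — total 2782
20–39: 3588 × 0.971 = 3484
40–59: 5486 × 0.98 = 5376
60–79: 3724 × 0.94 = 3501
80+: 8695 × 0.951 + 10426 × 0.43 = 8269 + 4483 = 12752
Net migration: 0–19 + 520 → 3302
End of period: [3302, 3484, 5376, 3501, 12752]
After projecting period 3:
Births: 3484 × 0.391 = 1362  |  5376 × 0.171 = 919 — total 2281
20–39: 3302 × 0.971 = 3206
40–59: 3484 × 0.98 = 3414
60–79: 5376 × 0.94 = 5053
80+: 3501 × 0.951 + 12752 × 0.43 = 3329 + 5483 = 8812
Net migration: 0–19 + 520 → 2801
End of period: [2801, 3206, 3414, 5053, 8812]
After projecting period 4:
Births: 3206 × 0.391 = 1254  |  3414 × 0.171 = 584 — total 1838
20–39: 2801 × 0.971 = 2720
40–59: 3206 × 0.98 = 3142
60–79: 3414 × 0.94 = 3209
80+: 5053 × 0.951 + 8812 × 0.43 = 4805 + 3789 = 8594
Net migration: 0–19 + 520 → 2358
End of period: [2358, 2720, 3142, 3209, 8594]
Dependents (band 0–19 + band 80+) = 2358 + 8594 = 10952; working-age = 9071; ratio = 10952/9071 × 100 = 120.7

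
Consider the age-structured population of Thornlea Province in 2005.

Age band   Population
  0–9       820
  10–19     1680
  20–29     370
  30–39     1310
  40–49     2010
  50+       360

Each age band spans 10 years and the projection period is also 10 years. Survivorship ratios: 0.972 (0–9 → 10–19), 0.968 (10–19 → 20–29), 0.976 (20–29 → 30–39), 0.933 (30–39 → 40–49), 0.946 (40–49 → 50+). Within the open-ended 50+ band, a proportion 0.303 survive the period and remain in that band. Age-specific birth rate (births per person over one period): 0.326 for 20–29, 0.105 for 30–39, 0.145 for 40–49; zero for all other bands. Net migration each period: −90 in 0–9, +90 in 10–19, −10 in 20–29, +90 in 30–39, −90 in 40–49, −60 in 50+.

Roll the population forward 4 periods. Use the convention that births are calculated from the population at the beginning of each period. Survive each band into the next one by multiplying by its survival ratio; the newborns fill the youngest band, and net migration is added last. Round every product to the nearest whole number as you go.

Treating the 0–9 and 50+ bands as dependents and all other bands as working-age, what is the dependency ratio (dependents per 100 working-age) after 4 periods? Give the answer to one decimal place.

76.4

Period 1:
Births: 370 × 0.326 = 121, 1310 × 0.105 = 138, 2010 × 0.145 = 291 → total 550
10–19: 820 × 0.972 = 797
20–29: 1680 × 0.968 = 1626
30–39: 370 × 0.976 = 361
40–49: 1310 × 0.933 = 1222
50+: 2010 × 0.946 + 360 × 0.303 = 1901 + 109 = 2010
Net migration: 0–9 − 90 → 460; 10–19 + 90 → 887; 20–29 − 10 → 1616; 30–39 + 90 → 451; 40–49 − 90 → 1132; 50+ − 60 → 1950
End of period: [460, 887, 1616, 451, 1132, 1950]
Period 2:
Births: 1616 × 0.326 = 527, 451 × 0.105 = 47, 1132 × 0.145 = 164 → total 738
10–19: 460 × 0.972 = 447
20–29: 887 × 0.968 = 859
30–39: 1616 × 0.976 = 1577
40–49: 451 × 0.933 = 421
50+: 1132 × 0.946 + 1950 × 0.303 = 1071 + 591 = 1662
Net migration: 0–9 − 90 → 648; 10–19 + 90 → 537; 20–29 − 10 → 849; 30–39 + 90 → 1667; 40–49 − 90 → 331; 50+ − 60 → 1602
End of period: [648, 537, 849, 1667, 331, 1602]
Period 3:
Births: 849 × 0.326 = 277, 1667 × 0.105 = 175, 331 × 0.145 = 48 → total 500
10–19: 648 × 0.972 = 630
20–29: 537 × 0.968 = 520
30–39: 849 × 0.976 = 829
40–49: 1667 × 0.933 = 1555
50+: 331 × 0.946 + 1602 × 0.303 = 313 + 485 = 798
Net migration: 0–9 − 90 → 410; 10–19 + 90 → 720; 20–29 − 10 → 510; 30–39 + 90 → 919; 40–49 − 90 → 1465; 50+ − 60 → 738
End of period: [410, 720, 510, 919, 1465, 738]
Period 4:
Births: 510 × 0.326 = 166, 919 × 0.105 = 96, 1465 × 0.145 = 212 → total 474
10–19: 410 × 0.972 = 399
20–29: 720 × 0.968 = 697
30–39: 510 × 0.976 = 498
40–49: 919 × 0.933 = 857
50+: 1465 × 0.946 + 738 × 0.303 = 1386 + 224 = 1610
Net migration: 0–9 − 90 → 384; 10–19 + 90 → 489; 20–29 − 10 → 687; 30–39 + 90 → 588; 40–49 − 90 → 767; 50+ − 60 → 1550
End of period: [384, 489, 687, 588, 767, 1550]
Dependents (band 0–9 + band 50+) = 384 + 1550 = 1934; working-age = 2531; ratio = 1934/2531 × 100 = 76.4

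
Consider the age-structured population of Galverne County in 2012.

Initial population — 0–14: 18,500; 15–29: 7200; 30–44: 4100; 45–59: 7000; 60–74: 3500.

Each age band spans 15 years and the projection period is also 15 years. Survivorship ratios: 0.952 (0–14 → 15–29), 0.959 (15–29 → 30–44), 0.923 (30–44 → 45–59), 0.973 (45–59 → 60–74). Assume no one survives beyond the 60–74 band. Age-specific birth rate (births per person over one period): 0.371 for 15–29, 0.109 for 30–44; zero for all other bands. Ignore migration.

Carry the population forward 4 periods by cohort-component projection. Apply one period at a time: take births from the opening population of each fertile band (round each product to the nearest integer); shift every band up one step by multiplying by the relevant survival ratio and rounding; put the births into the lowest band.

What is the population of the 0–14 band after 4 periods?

2884

(Bands numbered youngest = 1 to oldest = 5.)
Period 1:
Births: 7200 × 0.371 = 2671  |  4100 × 0.109 = 447 → total 3118
Band 2: 18500 × 0.952 = 17612
Band 3: 7200 × 0.959 = 6905
Band 4: 4100 × 0.923 = 3784
Band 5: 7000 × 0.973 = 6811
End of period: [3118, 17612, 6905, 3784, 6811]
Period 2:
Births: 17612 × 0.371 = 6534  |  6905 × 0.109 = 753 → total 7287
Band 2: 3118 × 0.952 = 2968
Band 3: 17612 × 0.959 = 16890
Band 4: 6905 × 0.923 = 6373
Band 5: 3784 × 0.973 = 3682
End of period: [7287, 2968, 16890, 6373, 3682]
Period 3:
Births: 2968 × 0.371 = 1101  |  16890 × 0.109 = 1841 → total 2942
Band 2: 7287 × 0.952 = 6937
Band 3: 2968 × 0.959 = 2846
Band 4: 16890 × 0.923 = 15589
Band 5: 6373 × 0.973 = 6201
End of period: [2942, 6937, 2846, 15589, 6201]
Period 4:
Births: 6937 × 0.371 = 2574  |  2846 × 0.109 = 310 → total 2884
Band 2: 2942 × 0.952 = 2801
Band 3: 6937 × 0.959 = 6653
Band 4: 2846 × 0.923 = 2627
Band 5: 15589 × 0.973 = 15168
End of period: [2884, 2801, 6653, 2627, 15168]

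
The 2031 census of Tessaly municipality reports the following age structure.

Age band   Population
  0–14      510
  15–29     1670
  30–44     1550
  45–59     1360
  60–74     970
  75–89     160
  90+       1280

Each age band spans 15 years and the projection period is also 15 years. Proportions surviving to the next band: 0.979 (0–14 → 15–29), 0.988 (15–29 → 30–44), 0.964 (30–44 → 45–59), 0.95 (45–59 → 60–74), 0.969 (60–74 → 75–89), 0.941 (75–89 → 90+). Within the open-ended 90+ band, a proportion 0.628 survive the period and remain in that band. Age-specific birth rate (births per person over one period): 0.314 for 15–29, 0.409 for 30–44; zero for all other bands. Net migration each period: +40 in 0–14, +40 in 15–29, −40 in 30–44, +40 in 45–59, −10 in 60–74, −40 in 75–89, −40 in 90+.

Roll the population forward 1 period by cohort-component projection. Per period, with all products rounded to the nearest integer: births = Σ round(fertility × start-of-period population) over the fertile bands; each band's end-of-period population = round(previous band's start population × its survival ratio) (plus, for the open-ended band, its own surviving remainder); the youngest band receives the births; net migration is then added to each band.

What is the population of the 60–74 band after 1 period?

1282

Period 1:
Births: 1670 * 0.314 = 524, 1550 * 0.409 = 634 → 1158
15–29: 510 * 0.979 = 499
30–44: 1670 * 0.988 = 1650
45–59: 1550 * 0.964 = 1494
60–74: 1360 * 0.95 = 1292
75–89: 970 * 0.969 = 940
90+: 160 * 0.941 + 1280 * 0.628 = 151 + 804 = 955
Net migration: 0–14 + 40 → 1198; 15–29 + 40 → 539; 30–44 − 40 → 1610; 45–59 + 40 → 1534; 60–74 − 10 → 1282; 75–89 − 40 → 900; 90+ − 40 → 915
End of period: [1198, 539, 1610, 1534, 1282, 900, 915]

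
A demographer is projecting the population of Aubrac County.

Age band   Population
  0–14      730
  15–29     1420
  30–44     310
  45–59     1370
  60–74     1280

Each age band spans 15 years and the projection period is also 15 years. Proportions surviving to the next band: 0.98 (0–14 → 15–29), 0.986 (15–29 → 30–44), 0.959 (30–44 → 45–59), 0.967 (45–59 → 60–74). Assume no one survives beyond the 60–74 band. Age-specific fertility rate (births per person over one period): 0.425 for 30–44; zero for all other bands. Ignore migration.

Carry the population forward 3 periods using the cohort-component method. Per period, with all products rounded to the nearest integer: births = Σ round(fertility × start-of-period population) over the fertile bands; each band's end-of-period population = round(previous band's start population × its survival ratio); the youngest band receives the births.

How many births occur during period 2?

595

(Groups numbered youngest = 1 to oldest = 5.)
After projecting period 1:
Births: 310 × 0.425 = 132
Group 2: 730 × 0.98 = 715
Group 3: 1420 × 0.986 = 1400
Group 4: 310 × 0.959 = 297
Group 5: 1370 × 0.967 = 1325
End of period: [132, 715, 1400, 297, 1325]
After projecting period 2:
Births: 1400 × 0.425 = 595
Group 2: 132 × 0.98 = 129
Group 3: 715 × 0.986 = 705
Group 4: 1400 × 0.959 = 1343
Group 5: 297 × 0.967 = 287
End of period: [595, 129, 705, 1343, 287]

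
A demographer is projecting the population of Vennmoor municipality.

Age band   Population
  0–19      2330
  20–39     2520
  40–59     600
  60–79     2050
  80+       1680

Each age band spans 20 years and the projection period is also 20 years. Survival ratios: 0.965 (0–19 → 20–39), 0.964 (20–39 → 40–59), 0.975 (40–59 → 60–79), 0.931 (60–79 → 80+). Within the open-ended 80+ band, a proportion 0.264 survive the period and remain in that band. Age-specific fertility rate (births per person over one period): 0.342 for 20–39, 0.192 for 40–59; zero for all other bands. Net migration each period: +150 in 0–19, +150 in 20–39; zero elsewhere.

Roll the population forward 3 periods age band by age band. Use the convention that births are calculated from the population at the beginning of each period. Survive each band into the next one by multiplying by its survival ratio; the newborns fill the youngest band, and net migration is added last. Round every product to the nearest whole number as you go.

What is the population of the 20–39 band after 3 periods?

1536

Let group 1 be 0–19 through group 5 = 80+.
— Period 1 —
Births: 2520 × 0.342 = 862, 600 × 0.192 = 115 ⇒ total 977
Group 2: 2330 × 0.965 = 2248
Group 3: 2520 × 0.964 = 2429
Group 4: 600 × 0.975 = 585
Group 5: 2050 × 0.931 + 1680 × 0.264 = 1909 + 444 = 2353
Net migration: Group 1 + 150 → 1127; Group 2 + 150 → 2398
End of period: [1127, 2398, 2429, 585, 2353]
— Period 2 —
Births: 2398 × 0.342 = 820, 2429 × 0.192 = 466 ⇒ total 1286
Group 2: 1127 × 0.965 = 1088
Group 3: 2398 × 0.964 = 2312
Group 4: 2429 × 0.975 = 2368
Group 5: 585 × 0.931 + 2353 × 0.264 = 545 + 621 = 1166
Net migration: Group 1 + 150 → 1436; Group 2 + 150 → 1238
End of period: [1436, 1238, 2312, 2368, 1166]
— Period 3 —
Births: 1238 × 0.342 = 423, 2312 × 0.192 = 444 ⇒ total 867
Group 2: 1436 × 0.965 = 1386
Group 3: 1238 × 0.964 = 1193
Group 4: 2312 × 0.975 = 2254
Group 5: 2368 × 0.931 + 1166 × 0.264 = 2205 + 308 = 2513
Net migration: Group 1 + 150 → 1017; Group 2 + 150 → 1536
End of period: [1017, 1536, 1193, 2254, 2513]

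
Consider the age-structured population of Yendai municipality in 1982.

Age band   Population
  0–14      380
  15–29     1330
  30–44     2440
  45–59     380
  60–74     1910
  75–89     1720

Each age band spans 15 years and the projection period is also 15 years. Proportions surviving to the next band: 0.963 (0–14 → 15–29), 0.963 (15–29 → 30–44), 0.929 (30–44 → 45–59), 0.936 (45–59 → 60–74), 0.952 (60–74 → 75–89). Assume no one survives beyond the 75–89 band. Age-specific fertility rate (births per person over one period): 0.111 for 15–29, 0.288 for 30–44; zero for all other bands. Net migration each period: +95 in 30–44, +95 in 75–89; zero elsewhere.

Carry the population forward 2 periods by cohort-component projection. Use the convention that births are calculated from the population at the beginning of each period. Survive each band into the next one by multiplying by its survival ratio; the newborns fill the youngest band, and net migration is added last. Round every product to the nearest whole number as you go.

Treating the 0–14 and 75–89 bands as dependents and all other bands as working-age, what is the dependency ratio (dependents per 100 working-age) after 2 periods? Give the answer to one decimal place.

18.7

Period 1.
Births: 1330 * 0.111 = 148  |  2440 * 0.288 = 703 — total 851
15–29: 380 * 0.963 = 366
30–44: 1330 * 0.963 = 1281
45–59: 2440 * 0.929 = 2267
60–74: 380 * 0.936 = 356
75–89: 1910 * 0.952 = 1818
Net migration: 30–44 + 95 → 1376; 75–89 + 95 → 1913
→ [851, 366, 1376, 2267, 356, 1913]
Period 2.
Births: 366 * 0.111 = 41  |  1376 * 0.288 = 396 — total 437
15–29: 851 * 0.963 = 820
30–44: 366 * 0.963 = 352
45–59: 1376 * 0.929 = 1278
60–74: 2267 * 0.936 = 2122
75–89: 356 * 0.952 = 339
Net migration: 30–44 + 95 → 447; 75–89 + 95 → 434
→ [437, 820, 447, 1278, 2122, 434]
Dependents (band 0–14 + band 75–89) = 437 + 434 = 871; working-age = 4667; ratio = 871/4667 × 100 = 18.7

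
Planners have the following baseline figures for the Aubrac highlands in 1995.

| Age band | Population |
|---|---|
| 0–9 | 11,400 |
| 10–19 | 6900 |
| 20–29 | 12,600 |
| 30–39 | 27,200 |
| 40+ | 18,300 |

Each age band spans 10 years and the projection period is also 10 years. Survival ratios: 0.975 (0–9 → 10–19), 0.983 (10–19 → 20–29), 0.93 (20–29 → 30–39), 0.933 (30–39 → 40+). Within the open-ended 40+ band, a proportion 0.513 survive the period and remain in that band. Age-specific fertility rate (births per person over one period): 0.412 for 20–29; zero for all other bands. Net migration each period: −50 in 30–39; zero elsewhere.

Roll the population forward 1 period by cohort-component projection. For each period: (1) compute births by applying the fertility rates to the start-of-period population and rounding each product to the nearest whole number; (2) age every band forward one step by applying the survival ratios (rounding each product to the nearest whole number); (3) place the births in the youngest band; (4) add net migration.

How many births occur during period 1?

Period 1.
Births: 12600 × 0.412 = 5191
10–19: 11400 × 0.975 = 11115
20–29: 6900 × 0.983 = 6783
30–39: 12600 × 0.93 = 11718
40+: 27200 × 0.933 + 18300 × 0.513 = 25378 + 9388 = 34766
Net migration: 30–39 − 50 → 11668
Giving 5191 / 11115 / 6783 / 11668 / 34766.

5191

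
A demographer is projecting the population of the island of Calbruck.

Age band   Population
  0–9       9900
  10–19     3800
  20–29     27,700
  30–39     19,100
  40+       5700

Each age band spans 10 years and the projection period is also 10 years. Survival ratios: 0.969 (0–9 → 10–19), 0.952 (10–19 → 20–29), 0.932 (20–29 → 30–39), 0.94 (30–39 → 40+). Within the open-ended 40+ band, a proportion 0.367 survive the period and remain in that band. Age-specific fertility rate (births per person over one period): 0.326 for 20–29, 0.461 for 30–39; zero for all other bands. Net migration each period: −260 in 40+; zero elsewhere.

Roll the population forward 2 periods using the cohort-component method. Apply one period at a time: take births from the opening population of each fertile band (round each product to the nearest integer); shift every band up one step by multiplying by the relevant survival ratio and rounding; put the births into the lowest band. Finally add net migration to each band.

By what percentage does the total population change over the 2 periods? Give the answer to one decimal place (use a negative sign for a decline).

After projecting period 1:
Births: 27700 * 0.326 = 9030  |  19100 * 0.461 = 8805 → total 17835
10–19: 9900 * 0.969 = 9593
20–29: 3800 * 0.952 = 3618
30–39: 27700 * 0.932 = 25816
40+: 19100 * 0.94 + 5700 * 0.367 = 17954 + 2092 = 20046
Net migration: 40+ − 260 → 19786
Population now: 0–9=17835, 10–19=9593, 20–29=3618, 30–39=25816, 40+=19786
After projecting period 2:
Births: 3618 * 0.326 = 1179  |  25816 * 0.461 = 11901 → total 13080
10–19: 17835 * 0.969 = 17282
20–29: 9593 * 0.952 = 9133
30–39: 3618 * 0.932 = 3372
40+: 25816 * 0.94 + 19786 * 0.367 = 24267 + 7261 = 31528
Net migration: 40+ − 260 → 31268
Population now: 0–9=13080, 10–19=17282, 20–29=9133, 30–39=3372, 40+=31268
Total: 66200 → 74135; change = 7935; percentage change = 12.0%

12.0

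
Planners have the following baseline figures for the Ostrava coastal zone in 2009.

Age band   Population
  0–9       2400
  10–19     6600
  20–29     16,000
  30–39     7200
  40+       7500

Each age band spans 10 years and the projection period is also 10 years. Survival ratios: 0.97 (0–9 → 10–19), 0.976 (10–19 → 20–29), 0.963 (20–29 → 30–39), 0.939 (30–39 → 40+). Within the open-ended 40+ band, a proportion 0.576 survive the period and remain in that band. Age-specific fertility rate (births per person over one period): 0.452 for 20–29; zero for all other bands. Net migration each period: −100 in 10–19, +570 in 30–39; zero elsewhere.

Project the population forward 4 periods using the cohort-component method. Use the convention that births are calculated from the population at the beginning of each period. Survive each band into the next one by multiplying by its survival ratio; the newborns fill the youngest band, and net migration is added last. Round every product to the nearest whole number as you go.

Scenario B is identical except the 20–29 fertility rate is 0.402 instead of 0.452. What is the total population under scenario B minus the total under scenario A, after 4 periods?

-1783

Call the bands 1 to 5, youngest first.
Period 1.
Births: 16000 * 0.452 = 7232
Band 2: 2400 * 0.97 = 2328
Band 3: 6600 * 0.976 = 6442
Band 4: 16000 * 0.963 = 15408
Band 5: 7200 * 0.939 + 7500 * 0.576 = 6761 + 4320 = 11081
Net migration: Band 2 − 100 → 2228; Band 4 + 570 → 15978
Population now: 0–9=7232, 10–19=2228, 20–29=6442, 30–39=15978, 40+=11081
Period 2.
Births: 6442 * 0.452 = 2912
Band 2: 7232 * 0.97 = 7015
Band 3: 2228 * 0.976 = 2175
Band 4: 6442 * 0.963 = 6204
Band 5: 15978 * 0.939 + 11081 * 0.576 = 15003 + 6383 = 21386
Net migration: Band 2 − 100 → 6915; Band 4 + 570 → 6774
Population now: 0–9=2912, 10–19=6915, 20–29=2175, 30–39=6774, 40+=21386
Period 3.
Births: 2175 * 0.452 = 983
Band 2: 2912 * 0.97 = 2825
Band 3: 6915 * 0.976 = 6749
Band 4: 2175 * 0.963 = 2095
Band 5: 6774 * 0.939 + 21386 * 0.576 = 6361 + 12318 = 18679
Net migration: Band 2 − 100 → 2725; Band 4 + 570 → 2665
Population now: 0–9=983, 10–19=2725, 20–29=6749, 30–39=2665, 40+=18679
Period 4.
Births: 6749 * 0.452 = 3051
Band 2: 983 * 0.97 = 954
Band 3: 2725 * 0.976 = 2660
Band 4: 6749 * 0.963 = 6499
Band 5: 2665 * 0.939 + 18679 * 0.576 = 2502 + 10759 = 13261
Net migration: Band 2 − 100 → 854; Band 4 + 570 → 7069
Population now: 0–9=3051, 10–19=854, 20–29=2660, 30–39=7069, 40+=13261
Scenario A total after 4 periods: 26895
Scenario B projection —
Period 1.
Births: 16000 * 0.402 = 6432
Band 2: 2400 * 0.97 = 2328
Band 3: 6600 * 0.976 = 6442
Band 4: 16000 * 0.963 = 15408
Band 5: 7200 * 0.939 + 7500 * 0.576 = 6761 + 4320 = 11081
Net migration: Band 2 − 100 → 2228; Band 4 + 570 → 15978
Population now: 0–9=6432, 10–19=2228, 20–29=6442, 30–39=15978, 40+=11081
Period 2.
Births: 6442 * 0.402 = 2590
Band 2: 6432 * 0.97 = 6239
Band 3: 2228 * 0.976 = 2175
Band 4: 6442 * 0.963 = 6204
Band 5: 15978 * 0.939 + 11081 * 0.576 = 15003 + 6383 = 21386
Net migration: Band 2 − 100 → 6139; Band 4 + 570 → 6774
Population now: 0–9=2590, 10–19=6139, 20–29=2175, 30–39=6774, 40+=21386
Period 3.
Births: 2175 * 0.402 = 874
Band 2: 2590 * 0.97 = 2512
Band 3: 6139 * 0.976 = 5992
Band 4: 2175 * 0.963 = 2095
Band 5: 6774 * 0.939 + 21386 * 0.576 = 6361 + 12318 = 18679
Net migration: Band 2 − 100 → 2412; Band 4 + 570 → 2665
Population now: 0–9=874, 10–19=2412, 20–29=5992, 30–39=2665, 40+=18679
Period 4.
Births: 5992 * 0.402 = 2409
Band 2: 874 * 0.97 = 848
Band 3: 2412 * 0.976 = 2354
Band 4: 5992 * 0.963 = 5770
Band 5: 2665 * 0.939 + 18679 * 0.576 = 2502 + 10759 = 13261
Net migration: Band 2 − 100 → 748; Band 4 + 570 → 6340
Population now: 0–9=2409, 10–19=748, 20–29=2354, 30–39=6340, 40+=13261
Scenario B total after 4 periods: 25112
Difference B − A = 25112 − 26895 = -1783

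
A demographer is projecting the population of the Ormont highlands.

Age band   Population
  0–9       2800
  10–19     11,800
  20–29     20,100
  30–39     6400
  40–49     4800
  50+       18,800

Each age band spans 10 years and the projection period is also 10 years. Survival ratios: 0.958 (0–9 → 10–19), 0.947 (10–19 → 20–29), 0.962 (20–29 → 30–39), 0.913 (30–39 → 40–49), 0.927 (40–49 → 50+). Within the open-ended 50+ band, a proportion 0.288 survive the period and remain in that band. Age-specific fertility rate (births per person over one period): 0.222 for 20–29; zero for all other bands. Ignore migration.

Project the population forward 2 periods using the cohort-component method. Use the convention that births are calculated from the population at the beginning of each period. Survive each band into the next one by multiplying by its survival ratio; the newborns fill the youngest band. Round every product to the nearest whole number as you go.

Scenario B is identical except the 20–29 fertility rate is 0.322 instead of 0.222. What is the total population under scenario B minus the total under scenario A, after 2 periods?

3042

Call the groups 1 to 6, youngest first.
[period 1]
Births: 20100 × 0.222 = 4462
Group 2: 2800 × 0.958 = 2682
Group 3: 11800 × 0.947 = 11175
Group 4: 20100 × 0.962 = 19336
Group 5: 6400 × 0.913 = 5843
Group 6: 4800 × 0.927 + 18800 × 0.288 = 4450 + 5414 = 9864
End of period: [4462, 2682, 11175, 19336, 5843, 9864]
[period 2]
Births: 11175 × 0.222 = 2481
Group 2: 4462 × 0.958 = 4275
Group 3: 2682 × 0.947 = 2540
Group 4: 11175 × 0.962 = 10750
Group 5: 19336 × 0.913 = 17654
Group 6: 5843 × 0.927 + 9864 × 0.288 = 5416 + 2841 = 8257
End of period: [2481, 4275, 2540, 10750, 17654, 8257]
Scenario A total after 2 periods: 45957
Scenario B projection —
[period 1]
Births: 20100 × 0.322 = 6472
Group 2: 2800 × 0.958 = 2682
Group 3: 11800 × 0.947 = 11175
Group 4: 20100 × 0.962 = 19336
Group 5: 6400 × 0.913 = 5843
Group 6: 4800 × 0.927 + 18800 × 0.288 = 4450 + 5414 = 9864
End of period: [6472, 2682, 11175, 19336, 5843, 9864]
[period 2]
Births: 11175 × 0.322 = 3598
Group 2: 6472 × 0.958 = 6200
Group 3: 2682 × 0.947 = 2540
Group 4: 11175 × 0.962 = 10750
Group 5: 19336 × 0.913 = 17654
Group 6: 5843 × 0.927 + 9864 × 0.288 = 5416 + 2841 = 8257
End of period: [3598, 6200, 2540, 10750, 17654, 8257]
Scenario B total after 2 periods: 48999
Difference B − A = 48999 − 45957 = 3042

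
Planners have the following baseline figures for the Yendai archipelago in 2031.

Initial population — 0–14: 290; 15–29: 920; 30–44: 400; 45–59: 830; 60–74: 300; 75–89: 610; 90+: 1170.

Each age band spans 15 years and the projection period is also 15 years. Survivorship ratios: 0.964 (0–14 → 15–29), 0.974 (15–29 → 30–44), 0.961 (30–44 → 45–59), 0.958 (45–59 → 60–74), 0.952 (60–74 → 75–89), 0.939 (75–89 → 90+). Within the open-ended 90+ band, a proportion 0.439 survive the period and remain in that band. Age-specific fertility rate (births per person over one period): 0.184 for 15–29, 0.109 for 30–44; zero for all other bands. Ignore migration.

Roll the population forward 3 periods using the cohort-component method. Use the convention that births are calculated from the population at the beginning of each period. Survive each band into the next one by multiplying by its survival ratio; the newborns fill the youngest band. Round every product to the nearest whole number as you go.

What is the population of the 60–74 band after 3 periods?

Numbering the bands 1..7 from youngest to oldest:
Period 1:
Births: 920 × 0.184 = 169, 400 × 0.109 = 44 → 213
Band 2: 290 × 0.964 = 280
Band 3: 920 × 0.974 = 896
Band 4: 400 × 0.961 = 384
Band 5: 830 × 0.958 = 795
Band 6: 300 × 0.952 = 286
Band 7: 610 × 0.939 + 1170 × 0.439 = 573 + 514 = 1087
Population now: 0–14=213, 15–29=280, 30–44=896, 45–59=384, 60–74=795, 75–89=286, 90+=1087
Period 2:
Births: 280 × 0.184 = 52, 896 × 0.109 = 98 → 150
Band 2: 213 × 0.964 = 205
Band 3: 280 × 0.974 = 273
Band 4: 896 × 0.961 = 861
Band 5: 384 × 0.958 = 368
Band 6: 795 × 0.952 = 757
Band 7: 286 × 0.939 + 1087 × 0.439 = 269 + 477 = 746
Population now: 0–14=150, 15–29=205, 30–44=273, 45–59=861, 60–74=368, 75–89=757, 90+=746
Period 3:
Births: 205 × 0.184 = 38, 273 × 0.109 = 30 → 68
Band 2: 150 × 0.964 = 145
Band 3: 205 × 0.974 = 200
Band 4: 273 × 0.961 = 262
Band 5: 861 × 0.958 = 825
Band 6: 368 × 0.952 = 350
Band 7: 757 × 0.939 + 746 × 0.439 = 711 + 327 = 1038
Population now: 0–14=68, 15–29=145, 30–44=200, 45–59=262, 60–74=825, 75–89=350, 90+=1038

825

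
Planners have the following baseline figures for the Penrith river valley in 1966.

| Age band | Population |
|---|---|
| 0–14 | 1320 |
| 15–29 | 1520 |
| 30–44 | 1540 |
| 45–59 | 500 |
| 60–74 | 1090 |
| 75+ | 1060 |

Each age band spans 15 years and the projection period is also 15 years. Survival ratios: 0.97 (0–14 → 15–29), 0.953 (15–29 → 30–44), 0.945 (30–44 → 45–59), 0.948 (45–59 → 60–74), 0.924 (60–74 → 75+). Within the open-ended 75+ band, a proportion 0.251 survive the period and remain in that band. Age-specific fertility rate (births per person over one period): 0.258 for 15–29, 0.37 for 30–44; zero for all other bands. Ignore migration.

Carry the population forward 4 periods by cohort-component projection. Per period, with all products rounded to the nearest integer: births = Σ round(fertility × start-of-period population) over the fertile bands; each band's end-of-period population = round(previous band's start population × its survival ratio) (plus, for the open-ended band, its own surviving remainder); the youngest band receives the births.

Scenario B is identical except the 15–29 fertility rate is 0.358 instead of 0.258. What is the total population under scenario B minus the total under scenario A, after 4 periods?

573

— Period 1 —
Births: 1520 × 0.258 = 392 ; 1540 × 0.37 = 570 → 962
15–29: 1320 × 0.97 = 1280
30–44: 1520 × 0.953 = 1449
45–59: 1540 × 0.945 = 1455
60–74: 500 × 0.948 = 474
75+: 1090 × 0.924 + 1060 × 0.251 = 1007 + 266 = 1273
Giving 962 / 1280 / 1449 / 1455 / 474 / 1273.
— Period 2 —
Births: 1280 × 0.258 = 330 ; 1449 × 0.37 = 536 → 866
15–29: 962 × 0.97 = 933
30–44: 1280 × 0.953 = 1220
45–59: 1449 × 0.945 = 1369
60–74: 1455 × 0.948 = 1379
75+: 474 × 0.924 + 1273 × 0.251 = 438 + 320 = 758
Giving 866 / 933 / 1220 / 1369 / 1379 / 758.
— Period 3 —
Births: 933 × 0.258 = 241 ; 1220 × 0.37 = 451 → 692
15–29: 866 × 0.97 = 840
30–44: 933 × 0.953 = 889
45–59: 1220 × 0.945 = 1153
60–74: 1369 × 0.948 = 1298
75+: 1379 × 0.924 + 758 × 0.251 = 1274 + 190 = 1464
Giving 692 / 840 / 889 / 1153 / 1298 / 1464.
— Period 4 —
Births: 840 × 0.258 = 217 ; 889 × 0.37 = 329 → 546
15–29: 692 × 0.97 = 671
30–44: 840 × 0.953 = 801
45–59: 889 × 0.945 = 840
60–74: 1153 × 0.948 = 1093
75+: 1298 × 0.924 + 1464 × 0.251 = 1199 + 367 = 1566
Giving 546 / 671 / 801 / 840 / 1093 / 1566.
Scenario A total after 4 periods: 5517
Scenario B projection —
— Period 1 —
Births: 1520 × 0.358 = 544 ; 1540 × 0.37 = 570 → 1114
15–29: 1320 × 0.97 = 1280
30–44: 1520 × 0.953 = 1449
45–59: 1540 × 0.945 = 1455
60–74: 500 × 0.948 = 474
75+: 1090 × 0.924 + 1060 × 0.251 = 1007 + 266 = 1273
Giving 1114 / 1280 / 1449 / 1455 / 474 / 1273.
— Period 2 —
Births: 1280 × 0.358 = 458 ; 1449 × 0.37 = 536 → 994
15–29: 1114 × 0.97 = 1081
30–44: 1280 × 0.953 = 1220
45–59: 1449 × 0.945 = 1369
60–74: 1455 × 0.948 = 1379
75+: 474 × 0.924 + 1273 × 0.251 = 438 + 320 = 758
Giving 994 / 1081 / 1220 / 1369 / 1379 / 758.
— Period 3 —
Births: 1081 × 0.358 = 387 ; 1220 × 0.37 = 451 → 838
15–29: 994 × 0.97 = 964
30–44: 1081 × 0.953 = 1030
45–59: 1220 × 0.945 = 1153
60–74: 1369 × 0.948 = 1298
75+: 1379 × 0.924 + 758 × 0.251 = 1274 + 190 = 1464
Giving 838 / 964 / 1030 / 1153 / 1298 / 1464.
— Period 4 —
Births: 964 × 0.358 = 345 ; 1030 × 0.37 = 381 → 726
15–29: 838 × 0.97 = 813
30–44: 964 × 0.953 = 919
45–59: 1030 × 0.945 = 973
60–74: 1153 × 0.948 = 1093
75+: 1298 × 0.924 + 1464 × 0.251 = 1199 + 367 = 1566
Giving 726 / 813 / 919 / 973 / 1093 / 1566.
Scenario B total after 4 periods: 6090
Difference B − A = 6090 − 5517 = 573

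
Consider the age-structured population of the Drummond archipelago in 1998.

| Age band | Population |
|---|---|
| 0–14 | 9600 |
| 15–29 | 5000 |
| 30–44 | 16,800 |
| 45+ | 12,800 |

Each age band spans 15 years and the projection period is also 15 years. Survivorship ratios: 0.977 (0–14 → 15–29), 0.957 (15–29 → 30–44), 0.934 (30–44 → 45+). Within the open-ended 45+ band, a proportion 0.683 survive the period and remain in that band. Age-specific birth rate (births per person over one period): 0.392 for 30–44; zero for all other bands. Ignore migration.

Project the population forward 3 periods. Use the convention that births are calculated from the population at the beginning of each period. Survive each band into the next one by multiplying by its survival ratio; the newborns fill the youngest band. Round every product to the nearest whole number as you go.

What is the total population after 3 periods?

34344

(Groups numbered youngest = 1 to oldest = 4.)
— Period 1 —
Births: 16800 × 0.392 = 6586
Group 2: 9600 × 0.977 = 9379
Group 3: 5000 × 0.957 = 4785
Group 4: 16800 × 0.934 + 12800 × 0.683 = 15691 + 8742 = 24433
Giving 6586 / 9379 / 4785 / 24433.
— Period 2 —
Births: 4785 × 0.392 = 1876
Group 2: 6586 × 0.977 = 6435
Group 3: 9379 × 0.957 = 8976
Group 4: 4785 × 0.934 + 24433 × 0.683 = 4469 + 16688 = 21157
Giving 1876 / 6435 / 8976 / 21157.
— Period 3 —
Births: 8976 × 0.392 = 3519
Group 2: 1876 × 0.977 = 1833
Group 3: 6435 × 0.957 = 6158
Group 4: 8976 × 0.934 + 21157 × 0.683 = 8384 + 14450 = 22834
Giving 3519 / 1833 / 6158 / 22834.
Total after period 3: 3519 + 1833 + 6158 + 22834 = 34344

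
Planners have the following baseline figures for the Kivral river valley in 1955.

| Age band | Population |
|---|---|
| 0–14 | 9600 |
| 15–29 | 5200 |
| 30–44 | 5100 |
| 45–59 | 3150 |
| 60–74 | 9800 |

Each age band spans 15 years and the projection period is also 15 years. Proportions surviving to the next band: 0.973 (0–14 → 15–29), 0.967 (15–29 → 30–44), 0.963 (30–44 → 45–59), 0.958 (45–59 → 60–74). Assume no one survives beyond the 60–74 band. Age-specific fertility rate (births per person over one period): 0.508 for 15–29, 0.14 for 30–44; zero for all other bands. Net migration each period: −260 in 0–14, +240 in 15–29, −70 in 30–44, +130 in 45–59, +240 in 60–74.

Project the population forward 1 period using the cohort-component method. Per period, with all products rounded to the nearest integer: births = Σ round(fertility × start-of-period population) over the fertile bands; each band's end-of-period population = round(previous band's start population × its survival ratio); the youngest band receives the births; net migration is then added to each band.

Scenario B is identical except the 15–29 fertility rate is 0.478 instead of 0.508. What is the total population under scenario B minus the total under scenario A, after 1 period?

-156

Numbering the bands 1..5 from youngest to oldest:
Period 1.
Births: 5200 * 0.508 = 2642 ; 5100 * 0.14 = 714 ⇒ total 3356
Band 2: 9600 * 0.973 = 9341
Band 3: 5200 * 0.967 = 5028
Band 4: 5100 * 0.963 = 4911
Band 5: 3150 * 0.958 = 3018
Net migration: Band 1 − 260 → 3096; Band 2 + 240 → 9581; Band 3 − 70 → 4958; Band 4 + 130 → 5041; Band 5 + 240 → 3258
Giving 3096 / 9581 / 4958 / 5041 / 3258.
Scenario A total after 1 period: 25934
Scenario B projection —
Period 1.
Births: 5200 * 0.478 = 2486 ; 5100 * 0.14 = 714 ⇒ total 3200
Band 2: 9600 * 0.973 = 9341
Band 3: 5200 * 0.967 = 5028
Band 4: 5100 * 0.963 = 4911
Band 5: 3150 * 0.958 = 3018
Net migration: Band 1 − 260 → 2940; Band 2 + 240 → 9581; Band 3 − 70 → 4958; Band 4 + 130 → 5041; Band 5 + 240 → 3258
Giving 2940 / 9581 / 4958 / 5041 / 3258.
Scenario B total after 1 period: 25778
Difference B − A = 25778 − 25934 = -156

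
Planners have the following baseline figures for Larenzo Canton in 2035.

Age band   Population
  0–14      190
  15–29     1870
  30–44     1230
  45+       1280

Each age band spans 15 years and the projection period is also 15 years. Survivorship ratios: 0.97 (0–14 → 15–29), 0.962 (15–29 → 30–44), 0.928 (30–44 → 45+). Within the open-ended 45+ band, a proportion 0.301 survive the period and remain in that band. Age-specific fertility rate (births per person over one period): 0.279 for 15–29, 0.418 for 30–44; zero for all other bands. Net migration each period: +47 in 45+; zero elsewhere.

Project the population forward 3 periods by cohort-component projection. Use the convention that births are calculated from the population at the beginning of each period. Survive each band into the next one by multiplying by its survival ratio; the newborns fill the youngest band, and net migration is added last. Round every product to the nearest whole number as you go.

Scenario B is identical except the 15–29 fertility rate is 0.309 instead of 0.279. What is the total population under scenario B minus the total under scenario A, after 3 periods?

After projecting period 1:
Births: 1870 × 0.279 = 522  |  1230 × 0.418 = 514 ⇒ total 1036
15–29: 190 × 0.97 = 184
30–44: 1870 × 0.962 = 1799
45+: 1230 × 0.928 + 1280 × 0.301 = 1141 + 385 = 1526
Net migration: 45+ + 47 → 1573
Giving 1036 / 184 / 1799 / 1573.
After projecting period 2:
Births: 184 × 0.279 = 51  |  1799 × 0.418 = 752 ⇒ total 803
15–29: 1036 × 0.97 = 1005
30–44: 184 × 0.962 = 177
45+: 1799 × 0.928 + 1573 × 0.301 = 1669 + 473 = 2142
Net migration: 45+ + 47 → 2189
Giving 803 / 1005 / 177 / 2189.
After projecting period 3:
Births: 1005 × 0.279 = 280  |  177 × 0.418 = 74 ⇒ total 354
15–29: 803 × 0.97 = 779
30–44: 1005 × 0.962 = 967
45+: 177 × 0.928 + 2189 × 0.301 = 164 + 659 = 823
Net migration: 45+ + 47 → 870
Giving 354 / 779 / 967 / 870.
Scenario A total after 3 periods: 2970
Scenario B projection —
After projecting period 1:
Births: 1870 × 0.309 = 578  |  1230 × 0.418 = 514 ⇒ total 1092
15–29: 190 × 0.97 = 184
30–44: 1870 × 0.962 = 1799
45+: 1230 × 0.928 + 1280 × 0.301 = 1141 + 385 = 1526
Net migration: 45+ + 47 → 1573
Giving 1092 / 184 / 1799 / 1573.
After projecting period 2:
Births: 184 × 0.309 = 57  |  1799 × 0.418 = 752 ⇒ total 809
15–29: 1092 × 0.97 = 1059
30–44: 184 × 0.962 = 177
45+: 1799 × 0.928 + 1573 × 0.301 = 1669 + 473 = 2142
Net migration: 45+ + 47 → 2189
Giving 809 / 1059 / 177 / 2189.
After projecting period 3:
Births: 1059 × 0.309 = 327  |  177 × 0.418 = 74 ⇒ total 401
15–29: 809 × 0.97 = 785
30–44: 1059 × 0.962 = 1019
45+: 177 × 0.928 + 2189 × 0.301 = 164 + 659 = 823
Net migration: 45+ + 47 → 870
Giving 401 / 785 / 1019 / 870.
Scenario B total after 3 periods: 3075
Difference B − A = 3075 − 2970 = 105

105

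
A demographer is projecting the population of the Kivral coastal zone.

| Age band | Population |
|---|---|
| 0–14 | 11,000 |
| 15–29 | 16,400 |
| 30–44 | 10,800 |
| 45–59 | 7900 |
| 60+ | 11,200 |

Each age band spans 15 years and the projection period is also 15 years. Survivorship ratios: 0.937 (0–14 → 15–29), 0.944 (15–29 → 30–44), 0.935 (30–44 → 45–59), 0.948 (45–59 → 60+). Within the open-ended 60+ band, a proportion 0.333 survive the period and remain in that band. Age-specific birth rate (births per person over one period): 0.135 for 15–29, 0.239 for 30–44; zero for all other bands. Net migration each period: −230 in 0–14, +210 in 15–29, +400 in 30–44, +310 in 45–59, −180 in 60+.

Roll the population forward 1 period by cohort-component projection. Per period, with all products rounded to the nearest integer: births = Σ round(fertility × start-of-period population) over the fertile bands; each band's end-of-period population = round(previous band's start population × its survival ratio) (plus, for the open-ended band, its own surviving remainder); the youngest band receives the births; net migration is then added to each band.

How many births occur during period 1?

Call the groups 1 to 5, youngest first.
After projecting period 1:
Births: 16400 * 0.135 = 2214  |  10800 * 0.239 = 2581 — total 4795
Group 2: 11000 * 0.937 = 10307
Group 3: 16400 * 0.944 = 15482
Group 4: 10800 * 0.935 = 10098
Group 5: 7900 * 0.948 + 11200 * 0.333 = 7489 + 3730 = 11219
Net migration: Group 1 − 230 → 4565; Group 2 + 210 → 10517; Group 3 + 400 → 15882; Group 4 + 310 → 10408; Group 5 − 180 → 11039
Population now: 0–14=4565, 15–29=10517, 30–44=15882, 45–59=10408, 60+=11039

4795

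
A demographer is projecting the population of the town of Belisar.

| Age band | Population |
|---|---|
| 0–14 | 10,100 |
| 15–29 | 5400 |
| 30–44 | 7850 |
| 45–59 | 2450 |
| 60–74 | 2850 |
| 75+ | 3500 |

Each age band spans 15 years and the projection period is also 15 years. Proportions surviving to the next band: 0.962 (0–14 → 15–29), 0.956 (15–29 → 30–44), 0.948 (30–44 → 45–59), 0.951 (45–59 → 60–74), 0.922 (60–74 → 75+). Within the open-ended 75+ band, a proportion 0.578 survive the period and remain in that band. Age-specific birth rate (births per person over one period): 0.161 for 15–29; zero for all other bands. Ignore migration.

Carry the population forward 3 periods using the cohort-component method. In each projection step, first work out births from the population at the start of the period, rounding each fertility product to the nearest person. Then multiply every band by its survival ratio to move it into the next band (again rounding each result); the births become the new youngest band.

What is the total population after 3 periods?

25218

Call the groups 1 to 6, youngest first.
Period 1:
Births: 5400 × 0.161 = 869
Group 2: 10100 × 0.962 = 9716
Group 3: 5400 × 0.956 = 5162
Group 4: 7850 × 0.948 = 7442
Group 5: 2450 × 0.951 = 2330
Group 6: 2850 × 0.922 + 3500 × 0.578 = 2628 + 2023 = 4651
→ [869, 9716, 5162, 7442, 2330, 4651]
Period 2:
Births: 9716 × 0.161 = 1564
Group 2: 869 × 0.962 = 836
Group 3: 9716 × 0.956 = 9288
Group 4: 5162 × 0.948 = 4894
Group 5: 7442 × 0.951 = 7077
Group 6: 2330 × 0.922 + 4651 × 0.578 = 2148 + 2688 = 4836
→ [1564, 836, 9288, 4894, 7077, 4836]
Period 3:
Births: 836 × 0.161 = 135
Group 2: 1564 × 0.962 = 1505
Group 3: 836 × 0.956 = 799
Group 4: 9288 × 0.948 = 8805
Group 5: 4894 × 0.951 = 4654
Group 6: 7077 × 0.922 + 4836 × 0.578 = 6525 + 2795 = 9320
→ [135, 1505, 799, 8805, 4654, 9320]
Total after period 3: 135 + 1505 + 799 + 8805 + 4654 + 9320 = 25218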